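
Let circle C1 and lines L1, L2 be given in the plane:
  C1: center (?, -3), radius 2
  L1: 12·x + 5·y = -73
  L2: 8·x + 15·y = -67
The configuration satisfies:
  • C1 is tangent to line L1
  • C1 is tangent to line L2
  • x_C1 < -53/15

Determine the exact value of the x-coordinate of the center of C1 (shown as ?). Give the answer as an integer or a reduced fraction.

-7

1. [C1‖L1]  x_C1² + (29/3)x_C1 + 56/3 = 0  ⇒  x_C1 = -7 or -8/3
2. [C1‖L2]  x_C1² + (11/2)x_C1 − 21/2 = 0  ⇒  x_C1 = -7 or 3/2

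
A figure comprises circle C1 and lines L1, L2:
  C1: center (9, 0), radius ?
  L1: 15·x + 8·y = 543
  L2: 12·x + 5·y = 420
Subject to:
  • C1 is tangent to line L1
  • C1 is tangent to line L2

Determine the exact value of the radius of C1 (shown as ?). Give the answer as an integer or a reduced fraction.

1. [C1‖L1]  r_C1² − 576 = 0  ⇒  r_C1 = 24 (r>0 drops 1)
2. [C1‖L2]  r_C1² − 576 = 0  ⇒  r_C1 = 24 (r>0 drops 1)

24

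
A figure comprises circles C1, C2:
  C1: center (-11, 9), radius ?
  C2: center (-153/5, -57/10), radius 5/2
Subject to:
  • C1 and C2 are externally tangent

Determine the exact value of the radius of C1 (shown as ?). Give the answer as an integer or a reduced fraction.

22

1. [ext C1·C2]  r_C1² + 5r_C1 − 594 = 0  ⇒  r_C1 = 22 (r>0 drops 1)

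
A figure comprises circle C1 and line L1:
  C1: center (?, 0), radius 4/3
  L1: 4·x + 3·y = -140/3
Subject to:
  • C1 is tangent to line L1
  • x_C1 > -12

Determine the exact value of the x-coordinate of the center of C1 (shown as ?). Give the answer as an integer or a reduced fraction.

-10

1. [C1‖L1]  x_C1² + (70/3)x_C1 + 400/3 = 0  ⇒  x_C1 = -40/3 or -10
2. given x_C1 > -12: keep -10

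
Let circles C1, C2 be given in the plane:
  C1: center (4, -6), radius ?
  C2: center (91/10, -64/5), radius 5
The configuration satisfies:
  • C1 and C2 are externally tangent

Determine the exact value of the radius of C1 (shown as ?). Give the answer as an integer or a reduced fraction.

7/2

1. [ext C1·C2]  r_C1² + 10r_C1 − 189/4 = 0  ⇒  r_C1 = 7/2 (r>0 drops 1)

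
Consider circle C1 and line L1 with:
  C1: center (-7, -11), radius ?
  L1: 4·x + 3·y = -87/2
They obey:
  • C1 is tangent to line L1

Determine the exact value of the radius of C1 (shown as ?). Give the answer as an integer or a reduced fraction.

7/2

1. [C1‖L1]  r_C1² − 49/4 = 0  ⇒  r_C1 = 7/2 (r>0 drops 1)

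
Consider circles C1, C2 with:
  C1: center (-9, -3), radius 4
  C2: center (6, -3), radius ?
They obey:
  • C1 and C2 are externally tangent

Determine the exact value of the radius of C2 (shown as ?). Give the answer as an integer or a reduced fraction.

1. [ext C1·C2]  r_C2² + 8r_C2 − 209 = 0  ⇒  r_C2 = 11 (r>0 drops 1)

11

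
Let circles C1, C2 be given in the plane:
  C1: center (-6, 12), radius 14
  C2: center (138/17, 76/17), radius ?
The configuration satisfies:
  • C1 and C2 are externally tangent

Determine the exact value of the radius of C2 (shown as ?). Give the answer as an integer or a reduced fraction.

2

1. [ext C1·C2]  r_C2² + 28r_C2 − 60 = 0  ⇒  r_C2 = 2 (r>0 drops 1)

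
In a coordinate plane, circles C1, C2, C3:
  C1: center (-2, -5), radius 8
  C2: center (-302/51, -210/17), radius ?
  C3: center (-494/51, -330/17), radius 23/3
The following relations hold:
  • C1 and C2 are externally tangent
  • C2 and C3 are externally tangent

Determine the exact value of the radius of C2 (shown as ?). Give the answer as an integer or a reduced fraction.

1. [ext C1·C2]  r_C2² + 16r_C2 − 49/9 = 0  ⇒  r_C2 = 1/3 (r>0 drops 1)
2. [ext C2·C3]  r_C2² + (46/3)r_C2 − 47/9 = 0  ⇒  r_C2 = 1/3 (r>0 drops 1)

1/3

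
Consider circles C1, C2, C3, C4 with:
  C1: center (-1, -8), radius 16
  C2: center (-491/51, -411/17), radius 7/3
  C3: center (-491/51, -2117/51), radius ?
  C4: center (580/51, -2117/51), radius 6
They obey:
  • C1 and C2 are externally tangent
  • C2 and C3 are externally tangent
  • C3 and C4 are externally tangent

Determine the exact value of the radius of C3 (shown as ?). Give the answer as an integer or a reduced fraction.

15

1. [ext C2·C3]  r_C3² + (14/3)r_C3 − 295 = 0  ⇒  r_C3 = 15 (r>0 drops 1)
2. [ext C3·C4]  r_C3² + 12r_C3 − 405 = 0  ⇒  r_C3 = 15 (r>0 drops 1)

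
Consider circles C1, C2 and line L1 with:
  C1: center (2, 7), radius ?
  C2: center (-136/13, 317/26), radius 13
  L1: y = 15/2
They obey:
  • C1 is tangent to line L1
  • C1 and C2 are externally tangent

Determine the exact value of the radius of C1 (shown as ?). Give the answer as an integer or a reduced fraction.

1/2

1. [C1‖L1]  r_C1² − 1/4 = 0  ⇒  r_C1 = 1/2 (r>0 drops 1)
2. [ext C1·C2]  r_C1² + 26r_C1 − 53/4 = 0  ⇒  r_C1 = 1/2 (r>0 drops 1)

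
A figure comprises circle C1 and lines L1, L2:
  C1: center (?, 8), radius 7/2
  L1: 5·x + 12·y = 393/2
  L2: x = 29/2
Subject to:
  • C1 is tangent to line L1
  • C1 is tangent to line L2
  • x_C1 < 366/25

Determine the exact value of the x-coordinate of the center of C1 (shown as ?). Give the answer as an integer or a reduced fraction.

1. [C1‖L1]  x_C1² − (201/5)x_C1 + 1606/5 = 0  ⇒  x_C1 = 11 or 146/5
2. [C1‖L2]  x_C1² − 29x_C1 + 198 = 0  ⇒  x_C1 = 11 or 18

11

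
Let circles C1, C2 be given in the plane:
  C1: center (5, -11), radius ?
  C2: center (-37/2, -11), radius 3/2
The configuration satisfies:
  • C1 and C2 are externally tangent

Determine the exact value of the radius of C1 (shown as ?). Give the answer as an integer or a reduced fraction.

22

1. [ext C1·C2]  r_C1² + 3r_C1 − 550 = 0  ⇒  r_C1 = 22 (r>0 drops 1)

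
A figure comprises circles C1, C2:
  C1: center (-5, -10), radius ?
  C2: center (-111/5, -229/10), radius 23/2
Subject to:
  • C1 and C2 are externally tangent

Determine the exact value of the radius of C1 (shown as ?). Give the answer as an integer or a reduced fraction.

10

1. [ext C1·C2]  r_C1² + 23r_C1 − 330 = 0  ⇒  r_C1 = 10 (r>0 drops 1)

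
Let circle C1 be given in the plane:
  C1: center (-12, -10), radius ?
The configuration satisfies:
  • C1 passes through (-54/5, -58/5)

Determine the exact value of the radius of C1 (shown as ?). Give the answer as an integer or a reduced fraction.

1. [C1∋P]  r_C1² − 4 = 0  ⇒  r_C1 = 2 (r>0 drops 1)

2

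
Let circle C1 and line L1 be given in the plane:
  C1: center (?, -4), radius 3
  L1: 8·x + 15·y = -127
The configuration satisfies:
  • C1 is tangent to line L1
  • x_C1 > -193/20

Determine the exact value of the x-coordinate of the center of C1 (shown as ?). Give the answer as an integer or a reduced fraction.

1. [C1‖L1]  x_C1² + (67/4)x_C1 + 59/2 = 0  ⇒  x_C1 = -59/4 or -2
2. given x_C1 > -193/20: keep -2

-2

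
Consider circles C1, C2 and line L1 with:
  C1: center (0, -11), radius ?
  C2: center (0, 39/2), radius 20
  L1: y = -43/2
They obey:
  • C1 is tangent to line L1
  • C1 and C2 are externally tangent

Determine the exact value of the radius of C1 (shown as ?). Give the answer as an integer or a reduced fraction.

1. [C1‖L1]  r_C1² − 441/4 = 0  ⇒  r_C1 = 21/2 (r>0 drops 1)
2. [ext C1·C2]  r_C1² + 40r_C1 − 2121/4 = 0  ⇒  r_C1 = 21/2 (r>0 drops 1)

21/2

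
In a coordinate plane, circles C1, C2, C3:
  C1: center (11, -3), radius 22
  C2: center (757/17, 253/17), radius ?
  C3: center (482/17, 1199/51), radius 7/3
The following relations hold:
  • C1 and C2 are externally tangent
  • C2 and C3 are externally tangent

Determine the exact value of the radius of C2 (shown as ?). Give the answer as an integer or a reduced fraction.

16

1. [ext C1·C2]  r_C2² + 44r_C2 − 960 = 0  ⇒  r_C2 = 16 (r>0 drops 1)
2. [ext C2·C3]  r_C2² + (14/3)r_C2 − 992/3 = 0  ⇒  r_C2 = 16 (r>0 drops 1)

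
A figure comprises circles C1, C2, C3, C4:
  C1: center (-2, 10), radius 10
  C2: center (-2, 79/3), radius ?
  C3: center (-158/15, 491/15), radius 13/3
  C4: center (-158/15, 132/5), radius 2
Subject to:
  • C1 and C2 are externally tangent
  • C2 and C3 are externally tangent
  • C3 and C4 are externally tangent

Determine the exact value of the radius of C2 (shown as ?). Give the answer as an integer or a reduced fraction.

19/3

1. [ext C1·C2]  r_C2² + 20r_C2 − 1501/9 = 0  ⇒  r_C2 = 19/3 (r>0 drops 1)
2. [ext C2·C3]  r_C2² + (26/3)r_C2 − 95 = 0  ⇒  r_C2 = 19/3 (r>0 drops 1)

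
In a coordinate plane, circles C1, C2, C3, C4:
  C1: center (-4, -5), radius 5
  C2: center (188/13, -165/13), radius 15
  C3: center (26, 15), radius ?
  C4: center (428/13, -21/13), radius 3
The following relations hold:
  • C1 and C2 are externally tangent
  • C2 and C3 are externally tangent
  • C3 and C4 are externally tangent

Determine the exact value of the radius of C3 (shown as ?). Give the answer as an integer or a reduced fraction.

15

1. [ext C2·C3]  r_C3² + 30r_C3 − 675 = 0  ⇒  r_C3 = 15 (r>0 drops 1)
2. [ext C3·C4]  r_C3² + 6r_C3 − 315 = 0  ⇒  r_C3 = 15 (r>0 drops 1)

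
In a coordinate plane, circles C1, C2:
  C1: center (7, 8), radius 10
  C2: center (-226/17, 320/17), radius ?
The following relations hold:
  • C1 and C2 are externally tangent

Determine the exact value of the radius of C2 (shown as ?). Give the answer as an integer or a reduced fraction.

13

1. [ext C1·C2]  r_C2² + 20r_C2 − 429 = 0  ⇒  r_C2 = 13 (r>0 drops 1)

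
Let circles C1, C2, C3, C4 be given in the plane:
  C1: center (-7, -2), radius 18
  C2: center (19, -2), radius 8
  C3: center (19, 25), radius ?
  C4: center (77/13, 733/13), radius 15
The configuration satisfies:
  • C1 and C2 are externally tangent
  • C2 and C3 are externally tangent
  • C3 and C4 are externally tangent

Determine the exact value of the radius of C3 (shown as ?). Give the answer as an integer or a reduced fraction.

1. [ext C2·C3]  r_C3² + 16r_C3 − 665 = 0  ⇒  r_C3 = 19 (r>0 drops 1)
2. [ext C3·C4]  r_C3² + 30r_C3 − 931 = 0  ⇒  r_C3 = 19 (r>0 drops 1)

19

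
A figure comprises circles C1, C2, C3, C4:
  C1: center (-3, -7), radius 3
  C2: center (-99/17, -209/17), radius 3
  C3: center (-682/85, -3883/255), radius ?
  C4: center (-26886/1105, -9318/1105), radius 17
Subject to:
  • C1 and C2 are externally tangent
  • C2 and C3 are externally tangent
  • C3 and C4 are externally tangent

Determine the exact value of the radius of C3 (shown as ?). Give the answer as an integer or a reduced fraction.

1. [ext C2·C3]  r_C3² + 6r_C3 − 40/9 = 0  ⇒  r_C3 = 2/3 (r>0 drops 1)
2. [ext C3·C4]  r_C3² + 34r_C3 − 208/9 = 0  ⇒  r_C3 = 2/3 (r>0 drops 1)

2/3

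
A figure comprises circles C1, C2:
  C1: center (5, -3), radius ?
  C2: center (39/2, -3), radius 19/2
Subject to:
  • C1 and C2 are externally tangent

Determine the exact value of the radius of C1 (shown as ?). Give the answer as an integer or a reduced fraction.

5

1. [ext C1·C2]  r_C1² + 19r_C1 − 120 = 0  ⇒  r_C1 = 5 (r>0 drops 1)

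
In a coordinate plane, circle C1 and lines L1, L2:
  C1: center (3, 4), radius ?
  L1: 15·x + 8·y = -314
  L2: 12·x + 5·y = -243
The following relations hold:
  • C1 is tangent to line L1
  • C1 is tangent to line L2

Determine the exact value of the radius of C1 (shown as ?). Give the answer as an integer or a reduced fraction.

23

1. [C1‖L1]  r_C1² − 529 = 0  ⇒  r_C1 = 23 (r>0 drops 1)
2. [C1‖L2]  r_C1² − 529 = 0  ⇒  r_C1 = 23 (r>0 drops 1)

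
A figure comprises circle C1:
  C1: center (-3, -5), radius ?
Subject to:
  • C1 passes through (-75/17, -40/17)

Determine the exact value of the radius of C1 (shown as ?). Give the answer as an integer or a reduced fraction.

3

1. [C1∋P]  r_C1² − 9 = 0  ⇒  r_C1 = 3 (r>0 drops 1)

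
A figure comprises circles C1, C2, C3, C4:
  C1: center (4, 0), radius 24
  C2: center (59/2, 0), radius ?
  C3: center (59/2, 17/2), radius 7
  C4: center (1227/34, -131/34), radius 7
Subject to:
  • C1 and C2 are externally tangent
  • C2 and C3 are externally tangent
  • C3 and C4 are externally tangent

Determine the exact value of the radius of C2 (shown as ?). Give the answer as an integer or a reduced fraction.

3/2

1. [ext C1·C2]  r_C2² + 48r_C2 − 297/4 = 0  ⇒  r_C2 = 3/2 (r>0 drops 1)
2. [ext C2·C3]  r_C2² + 14r_C2 − 93/4 = 0  ⇒  r_C2 = 3/2 (r>0 drops 1)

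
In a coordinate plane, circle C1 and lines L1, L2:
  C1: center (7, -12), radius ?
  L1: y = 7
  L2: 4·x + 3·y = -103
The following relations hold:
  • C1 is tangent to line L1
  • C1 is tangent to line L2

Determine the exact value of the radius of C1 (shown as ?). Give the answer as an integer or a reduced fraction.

1. [C1‖L1]  r_C1² − 361 = 0  ⇒  r_C1 = 19 (r>0 drops 1)
2. [C1‖L2]  r_C1² − 361 = 0  ⇒  r_C1 = 19 (r>0 drops 1)

19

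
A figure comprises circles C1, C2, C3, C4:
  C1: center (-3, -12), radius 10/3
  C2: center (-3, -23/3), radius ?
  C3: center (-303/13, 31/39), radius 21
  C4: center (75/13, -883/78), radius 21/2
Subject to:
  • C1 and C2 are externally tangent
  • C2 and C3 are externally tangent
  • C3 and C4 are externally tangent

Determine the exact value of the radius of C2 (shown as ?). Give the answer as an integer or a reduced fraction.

1

1. [ext C1·C2]  r_C2² + (20/3)r_C2 − 23/3 = 0  ⇒  r_C2 = 1 (r>0 drops 1)
2. [ext C2·C3]  r_C2² + 42r_C2 − 43 = 0  ⇒  r_C2 = 1 (r>0 drops 1)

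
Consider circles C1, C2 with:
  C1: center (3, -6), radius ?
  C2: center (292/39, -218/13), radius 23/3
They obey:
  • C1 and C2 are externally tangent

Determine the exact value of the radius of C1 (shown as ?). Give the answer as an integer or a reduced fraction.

1. [ext C1·C2]  r_C1² + (46/3)r_C1 − 232/3 = 0  ⇒  r_C1 = 4 (r>0 drops 1)

4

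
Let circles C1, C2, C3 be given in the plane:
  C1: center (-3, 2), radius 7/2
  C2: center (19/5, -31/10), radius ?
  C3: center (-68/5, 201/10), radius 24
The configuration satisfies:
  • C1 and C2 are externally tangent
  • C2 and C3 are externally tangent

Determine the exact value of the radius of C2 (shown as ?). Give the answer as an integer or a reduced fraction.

1. [ext C1·C2]  r_C2² + 7r_C2 − 60 = 0  ⇒  r_C2 = 5 (r>0 drops 1)
2. [ext C2·C3]  r_C2² + 48r_C2 − 265 = 0  ⇒  r_C2 = 5 (r>0 drops 1)

5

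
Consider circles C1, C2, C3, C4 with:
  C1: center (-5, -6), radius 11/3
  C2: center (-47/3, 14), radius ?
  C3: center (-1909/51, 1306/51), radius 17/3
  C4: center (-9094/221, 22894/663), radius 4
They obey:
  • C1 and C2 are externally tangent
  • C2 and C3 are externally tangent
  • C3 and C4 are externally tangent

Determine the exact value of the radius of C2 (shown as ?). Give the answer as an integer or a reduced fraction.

19

1. [ext C1·C2]  r_C2² + (22/3)r_C2 − 1501/3 = 0  ⇒  r_C2 = 19 (r>0 drops 1)
2. [ext C2·C3]  r_C2² + (34/3)r_C2 − 1729/3 = 0  ⇒  r_C2 = 19 (r>0 drops 1)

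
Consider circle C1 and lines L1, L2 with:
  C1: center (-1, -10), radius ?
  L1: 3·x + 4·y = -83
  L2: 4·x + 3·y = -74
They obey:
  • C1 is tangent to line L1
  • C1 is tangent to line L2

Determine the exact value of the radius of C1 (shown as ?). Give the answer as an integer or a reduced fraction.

8

1. [C1‖L1]  r_C1² − 64 = 0  ⇒  r_C1 = 8 (r>0 drops 1)
2. [C1‖L2]  r_C1² − 64 = 0  ⇒  r_C1 = 8 (r>0 drops 1)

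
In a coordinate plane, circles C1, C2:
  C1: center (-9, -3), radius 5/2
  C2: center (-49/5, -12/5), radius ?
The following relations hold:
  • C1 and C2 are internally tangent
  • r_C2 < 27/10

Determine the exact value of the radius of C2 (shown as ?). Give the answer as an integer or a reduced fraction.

3/2

1. [int C1,C2]  r_C2² − 5r_C2 + 21/4 = 0  ⇒  r_C2 = 3/2 or 7/2
2. given r_C2 < 27/10: keep 3/2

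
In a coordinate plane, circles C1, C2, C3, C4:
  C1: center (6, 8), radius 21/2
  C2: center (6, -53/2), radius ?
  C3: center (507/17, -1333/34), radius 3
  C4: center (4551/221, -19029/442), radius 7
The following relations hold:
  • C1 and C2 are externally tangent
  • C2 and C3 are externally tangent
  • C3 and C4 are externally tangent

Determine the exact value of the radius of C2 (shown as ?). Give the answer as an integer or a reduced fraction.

1. [ext C1·C2]  r_C2² + 21r_C2 − 1080 = 0  ⇒  r_C2 = 24 (r>0 drops 1)
2. [ext C2·C3]  r_C2² + 6r_C2 − 720 = 0  ⇒  r_C2 = 24 (r>0 drops 1)

24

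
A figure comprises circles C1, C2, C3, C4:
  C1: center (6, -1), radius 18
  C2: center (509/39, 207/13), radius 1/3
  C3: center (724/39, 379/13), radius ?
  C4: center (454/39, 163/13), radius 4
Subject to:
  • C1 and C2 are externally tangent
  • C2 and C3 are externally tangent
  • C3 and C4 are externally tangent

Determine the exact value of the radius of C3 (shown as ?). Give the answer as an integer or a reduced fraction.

1. [ext C2·C3]  r_C3² + (2/3)r_C3 − 616/3 = 0  ⇒  r_C3 = 14 (r>0 drops 1)
2. [ext C3·C4]  r_C3² + 8r_C3 − 308 = 0  ⇒  r_C3 = 14 (r>0 drops 1)

14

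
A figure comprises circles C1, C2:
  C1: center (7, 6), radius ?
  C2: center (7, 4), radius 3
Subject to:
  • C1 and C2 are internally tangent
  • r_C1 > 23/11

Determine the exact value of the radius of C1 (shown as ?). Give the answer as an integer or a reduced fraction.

1. [int C1,C2]  r_C1² − 6r_C1 + 5 = 0  ⇒  r_C1 = 1 or 5
2. given r_C1 > 23/11: keep 5

5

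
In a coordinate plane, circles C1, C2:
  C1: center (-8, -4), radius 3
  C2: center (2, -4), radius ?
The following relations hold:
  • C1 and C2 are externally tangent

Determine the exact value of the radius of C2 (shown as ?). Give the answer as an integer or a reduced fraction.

1. [ext C1·C2]  r_C2² + 6r_C2 − 91 = 0  ⇒  r_C2 = 7 (r>0 drops 1)

7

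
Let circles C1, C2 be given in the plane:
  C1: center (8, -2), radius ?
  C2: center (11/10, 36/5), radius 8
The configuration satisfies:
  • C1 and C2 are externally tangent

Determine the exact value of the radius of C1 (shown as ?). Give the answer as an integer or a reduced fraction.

1. [ext C1·C2]  r_C1² + 16r_C1 − 273/4 = 0  ⇒  r_C1 = 7/2 (r>0 drops 1)

7/2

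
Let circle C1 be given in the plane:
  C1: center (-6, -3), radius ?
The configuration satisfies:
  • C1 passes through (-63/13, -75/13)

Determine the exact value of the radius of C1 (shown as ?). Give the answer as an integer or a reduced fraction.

1. [C1∋P]  r_C1² − 9 = 0  ⇒  r_C1 = 3 (r>0 drops 1)

3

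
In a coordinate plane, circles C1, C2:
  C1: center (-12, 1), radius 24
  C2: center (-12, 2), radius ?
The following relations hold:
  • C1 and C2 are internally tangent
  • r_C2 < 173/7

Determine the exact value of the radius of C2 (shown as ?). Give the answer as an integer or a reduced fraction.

23

1. [int C1,C2]  r_C2² − 48r_C2 + 575 = 0  ⇒  r_C2 = 23 or 25
2. given r_C2 < 173/7: keep 23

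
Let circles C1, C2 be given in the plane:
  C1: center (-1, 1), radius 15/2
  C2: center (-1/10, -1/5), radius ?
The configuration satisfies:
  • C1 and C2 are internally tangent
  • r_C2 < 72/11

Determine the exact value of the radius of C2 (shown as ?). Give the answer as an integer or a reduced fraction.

6

1. [int C1,C2]  r_C2² − 15r_C2 + 54 = 0  ⇒  r_C2 = 6 or 9
2. given r_C2 < 72/11: keep 6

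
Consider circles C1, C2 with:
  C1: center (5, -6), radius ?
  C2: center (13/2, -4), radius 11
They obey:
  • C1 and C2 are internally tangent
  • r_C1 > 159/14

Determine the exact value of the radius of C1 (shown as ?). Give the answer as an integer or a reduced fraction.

27/2

1. [int C1,C2]  r_C1² − 22r_C1 + 459/4 = 0  ⇒  r_C1 = 17/2 or 27/2
2. given r_C1 > 159/14: keep 27/2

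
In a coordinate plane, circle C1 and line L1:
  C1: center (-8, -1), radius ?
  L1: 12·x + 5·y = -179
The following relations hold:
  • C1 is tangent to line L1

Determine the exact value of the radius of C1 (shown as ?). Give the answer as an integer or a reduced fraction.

1. [C1‖L1]  r_C1² − 36 = 0  ⇒  r_C1 = 6 (r>0 drops 1)

6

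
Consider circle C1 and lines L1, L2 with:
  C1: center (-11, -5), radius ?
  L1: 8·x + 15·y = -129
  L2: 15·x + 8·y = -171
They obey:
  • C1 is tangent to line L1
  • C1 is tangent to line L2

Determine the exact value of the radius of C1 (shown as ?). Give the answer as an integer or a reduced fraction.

1. [C1‖L1]  r_C1² − 4 = 0  ⇒  r_C1 = 2 (r>0 drops 1)
2. [C1‖L2]  r_C1² − 4 = 0  ⇒  r_C1 = 2 (r>0 drops 1)

2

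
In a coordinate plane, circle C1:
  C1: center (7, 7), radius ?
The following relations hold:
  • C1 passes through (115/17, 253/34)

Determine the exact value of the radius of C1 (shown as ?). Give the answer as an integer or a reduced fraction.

1. [C1∋P]  r_C1² − 1/4 = 0  ⇒  r_C1 = 1/2 (r>0 drops 1)

1/2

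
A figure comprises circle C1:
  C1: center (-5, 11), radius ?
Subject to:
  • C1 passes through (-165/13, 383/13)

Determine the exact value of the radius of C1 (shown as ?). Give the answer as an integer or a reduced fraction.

20

1. [C1∋P]  r_C1² − 400 = 0  ⇒  r_C1 = 20 (r>0 drops 1)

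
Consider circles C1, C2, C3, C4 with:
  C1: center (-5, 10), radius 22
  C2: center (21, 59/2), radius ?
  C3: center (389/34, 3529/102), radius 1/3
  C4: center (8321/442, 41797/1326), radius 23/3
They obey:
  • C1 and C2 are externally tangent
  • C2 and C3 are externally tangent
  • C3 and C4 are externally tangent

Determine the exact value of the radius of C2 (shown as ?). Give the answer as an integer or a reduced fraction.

1. [ext C1·C2]  r_C2² + 44r_C2 − 2289/4 = 0  ⇒  r_C2 = 21/2 (r>0 drops 1)
2. [ext C2·C3]  r_C2² + (2/3)r_C2 − 469/4 = 0  ⇒  r_C2 = 21/2 (r>0 drops 1)

21/2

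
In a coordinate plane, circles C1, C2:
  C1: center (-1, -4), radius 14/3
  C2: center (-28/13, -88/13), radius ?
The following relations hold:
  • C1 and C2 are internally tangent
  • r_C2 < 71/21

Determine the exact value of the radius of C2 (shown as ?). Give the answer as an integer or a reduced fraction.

1. [int C1,C2]  r_C2² − (28/3)r_C2 + 115/9 = 0  ⇒  r_C2 = 5/3 or 23/3
2. given r_C2 < 71/21: keep 5/3

5/3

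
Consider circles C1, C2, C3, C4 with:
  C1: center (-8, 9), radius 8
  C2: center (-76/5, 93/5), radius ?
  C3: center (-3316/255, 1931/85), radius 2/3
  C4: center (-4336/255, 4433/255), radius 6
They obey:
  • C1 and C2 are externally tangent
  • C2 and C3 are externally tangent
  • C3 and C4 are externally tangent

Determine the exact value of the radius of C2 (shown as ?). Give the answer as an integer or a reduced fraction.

1. [ext C1·C2]  r_C2² + 16r_C2 − 80 = 0  ⇒  r_C2 = 4 (r>0 drops 1)
2. [ext C2·C3]  r_C2² + (4/3)r_C2 − 64/3 = 0  ⇒  r_C2 = 4 (r>0 drops 1)

4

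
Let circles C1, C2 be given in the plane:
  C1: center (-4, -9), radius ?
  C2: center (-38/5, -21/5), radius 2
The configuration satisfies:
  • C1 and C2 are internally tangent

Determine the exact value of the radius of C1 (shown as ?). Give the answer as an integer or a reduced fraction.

8

1. [int C1,C2]  r_C1² − 4r_C1 − 32 = 0  ⇒  r_C1 = 8 (r>0 drops 1)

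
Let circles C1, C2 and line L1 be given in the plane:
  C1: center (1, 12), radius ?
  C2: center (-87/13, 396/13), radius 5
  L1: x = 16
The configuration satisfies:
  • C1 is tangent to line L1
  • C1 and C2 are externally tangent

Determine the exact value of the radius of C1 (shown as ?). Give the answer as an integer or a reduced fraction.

1. [C1‖L1]  r_C1² − 225 = 0  ⇒  r_C1 = 15 (r>0 drops 1)
2. [ext C1·C2]  r_C1² + 10r_C1 − 375 = 0  ⇒  r_C1 = 15 (r>0 drops 1)

15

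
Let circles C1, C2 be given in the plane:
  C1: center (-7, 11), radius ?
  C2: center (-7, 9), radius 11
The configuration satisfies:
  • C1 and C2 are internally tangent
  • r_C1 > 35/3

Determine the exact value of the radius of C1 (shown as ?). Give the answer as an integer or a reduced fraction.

13

1. [int C1,C2]  r_C1² − 22r_C1 + 117 = 0  ⇒  r_C1 = 9 or 13
2. given r_C1 > 35/3: keep 13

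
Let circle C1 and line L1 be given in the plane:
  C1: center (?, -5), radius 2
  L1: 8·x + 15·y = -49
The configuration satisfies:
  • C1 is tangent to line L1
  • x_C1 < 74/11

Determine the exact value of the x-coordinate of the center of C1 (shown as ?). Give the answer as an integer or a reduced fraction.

1. [C1‖L1]  x_C1² − (13/2)x_C1 − 15/2 = 0  ⇒  x_C1 = -1 or 15/2
2. given x_C1 < 74/11: keep -1

-1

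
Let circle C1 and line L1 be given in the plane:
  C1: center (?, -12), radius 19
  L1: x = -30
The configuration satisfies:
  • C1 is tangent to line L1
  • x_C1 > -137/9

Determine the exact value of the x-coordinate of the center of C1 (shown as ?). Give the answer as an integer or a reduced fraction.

1. [C1‖L1]  x_C1² + 60x_C1 + 539 = 0  ⇒  x_C1 = -49 or -11
2. given x_C1 > -137/9: keep -11

-11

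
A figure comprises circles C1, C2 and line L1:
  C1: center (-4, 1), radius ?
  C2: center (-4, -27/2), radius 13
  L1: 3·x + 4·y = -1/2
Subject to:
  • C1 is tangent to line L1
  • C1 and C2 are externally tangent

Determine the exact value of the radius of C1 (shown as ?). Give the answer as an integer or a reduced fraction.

1. [C1‖L1]  r_C1² − 9/4 = 0  ⇒  r_C1 = 3/2 (r>0 drops 1)
2. [ext C1·C2]  r_C1² + 26r_C1 − 165/4 = 0  ⇒  r_C1 = 3/2 (r>0 drops 1)

3/2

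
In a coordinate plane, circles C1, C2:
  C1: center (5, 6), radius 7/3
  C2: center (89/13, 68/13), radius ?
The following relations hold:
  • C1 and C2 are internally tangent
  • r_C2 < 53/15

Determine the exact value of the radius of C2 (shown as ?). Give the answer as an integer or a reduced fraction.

1/3

1. [int C1,C2]  r_C2² − (14/3)r_C2 + 13/9 = 0  ⇒  r_C2 = 1/3 or 13/3
2. given r_C2 < 53/15: keep 1/3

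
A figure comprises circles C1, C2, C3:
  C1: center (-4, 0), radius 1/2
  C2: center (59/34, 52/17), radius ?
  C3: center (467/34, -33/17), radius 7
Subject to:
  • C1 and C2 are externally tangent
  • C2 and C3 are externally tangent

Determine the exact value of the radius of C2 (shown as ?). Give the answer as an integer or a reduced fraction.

6

1. [ext C1·C2]  r_C2² + 1r_C2 − 42 = 0  ⇒  r_C2 = 6 (r>0 drops 1)
2. [ext C2·C3]  r_C2² + 14r_C2 − 120 = 0  ⇒  r_C2 = 6 (r>0 drops 1)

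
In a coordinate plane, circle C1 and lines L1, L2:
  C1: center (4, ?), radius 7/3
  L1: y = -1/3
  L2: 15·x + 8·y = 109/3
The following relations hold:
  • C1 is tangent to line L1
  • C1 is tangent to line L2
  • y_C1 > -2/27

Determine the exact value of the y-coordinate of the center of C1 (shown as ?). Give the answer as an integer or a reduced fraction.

2

1. [C1‖L1]  y_C1² + (2/3)y_C1 − 16/3 = 0  ⇒  y_C1 = -8/3 or 2
2. [C1‖L2]  y_C1² + (71/12)y_C1 − 95/6 = 0  ⇒  y_C1 = -95/12 or 2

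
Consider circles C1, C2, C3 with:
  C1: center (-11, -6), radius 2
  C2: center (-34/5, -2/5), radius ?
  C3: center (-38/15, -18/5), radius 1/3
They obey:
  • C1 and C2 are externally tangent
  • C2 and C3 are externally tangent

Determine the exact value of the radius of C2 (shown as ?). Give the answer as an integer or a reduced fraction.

1. [ext C1·C2]  r_C2² + 4r_C2 − 45 = 0  ⇒  r_C2 = 5 (r>0 drops 1)
2. [ext C2·C3]  r_C2² + (2/3)r_C2 − 85/3 = 0  ⇒  r_C2 = 5 (r>0 drops 1)

5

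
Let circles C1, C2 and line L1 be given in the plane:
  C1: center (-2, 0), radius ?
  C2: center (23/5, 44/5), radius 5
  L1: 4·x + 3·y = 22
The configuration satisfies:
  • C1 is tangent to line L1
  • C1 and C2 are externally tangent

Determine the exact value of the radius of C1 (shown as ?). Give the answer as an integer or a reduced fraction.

1. [C1‖L1]  r_C1² − 36 = 0  ⇒  r_C1 = 6 (r>0 drops 1)
2. [ext C1·C2]  r_C1² + 10r_C1 − 96 = 0  ⇒  r_C1 = 6 (r>0 drops 1)

6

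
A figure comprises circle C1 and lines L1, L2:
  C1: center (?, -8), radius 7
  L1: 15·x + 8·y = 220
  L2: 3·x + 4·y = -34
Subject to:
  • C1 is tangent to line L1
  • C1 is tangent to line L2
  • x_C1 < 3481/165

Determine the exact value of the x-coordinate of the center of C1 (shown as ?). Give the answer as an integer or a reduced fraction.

11

1. [C1‖L1]  x_C1² − (568/15)x_C1 + 4433/15 = 0  ⇒  x_C1 = 11 or 403/15
2. [C1‖L2]  x_C1² + (4/3)x_C1 − 407/3 = 0  ⇒  x_C1 = -37/3 or 11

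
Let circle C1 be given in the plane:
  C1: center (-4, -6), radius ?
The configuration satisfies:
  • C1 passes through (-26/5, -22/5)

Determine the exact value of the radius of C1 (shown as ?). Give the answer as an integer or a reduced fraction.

1. [C1∋P]  r_C1² − 4 = 0  ⇒  r_C1 = 2 (r>0 drops 1)

2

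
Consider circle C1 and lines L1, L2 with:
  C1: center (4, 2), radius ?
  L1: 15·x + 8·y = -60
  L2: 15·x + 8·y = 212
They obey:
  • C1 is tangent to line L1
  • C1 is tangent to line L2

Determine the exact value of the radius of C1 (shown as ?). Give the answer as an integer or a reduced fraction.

8

1. [C1‖L1]  r_C1² − 64 = 0  ⇒  r_C1 = 8 (r>0 drops 1)
2. [C1‖L2]  r_C1² − 64 = 0  ⇒  r_C1 = 8 (r>0 drops 1)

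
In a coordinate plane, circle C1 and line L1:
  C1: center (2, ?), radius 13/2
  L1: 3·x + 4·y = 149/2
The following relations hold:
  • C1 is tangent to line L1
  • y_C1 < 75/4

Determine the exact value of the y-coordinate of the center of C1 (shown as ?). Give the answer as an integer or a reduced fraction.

1. [C1‖L1]  y_C1² − (137/4)y_C1 + 909/4 = 0  ⇒  y_C1 = 9 or 101/4
2. given y_C1 < 75/4: keep 9

9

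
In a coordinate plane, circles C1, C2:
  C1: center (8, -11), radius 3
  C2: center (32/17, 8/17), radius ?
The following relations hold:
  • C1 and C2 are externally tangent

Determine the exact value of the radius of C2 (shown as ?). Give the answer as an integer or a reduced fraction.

10

1. [ext C1·C2]  r_C2² + 6r_C2 − 160 = 0  ⇒  r_C2 = 10 (r>0 drops 1)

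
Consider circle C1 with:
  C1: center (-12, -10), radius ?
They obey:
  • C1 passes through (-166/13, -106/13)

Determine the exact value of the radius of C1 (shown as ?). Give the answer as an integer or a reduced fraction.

2

1. [C1∋P]  r_C1² − 4 = 0  ⇒  r_C1 = 2 (r>0 drops 1)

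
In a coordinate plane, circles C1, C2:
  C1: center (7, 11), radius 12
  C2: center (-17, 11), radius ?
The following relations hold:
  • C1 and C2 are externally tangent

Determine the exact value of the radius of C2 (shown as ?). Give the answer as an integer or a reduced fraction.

12

1. [ext C1·C2]  r_C2² + 24r_C2 − 432 = 0  ⇒  r_C2 = 12 (r>0 drops 1)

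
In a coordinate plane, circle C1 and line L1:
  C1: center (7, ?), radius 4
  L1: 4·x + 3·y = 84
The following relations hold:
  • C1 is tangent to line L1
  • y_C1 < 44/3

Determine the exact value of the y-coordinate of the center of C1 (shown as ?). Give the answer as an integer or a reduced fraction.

12

1. [C1‖L1]  y_C1² − (112/3)y_C1 + 304 = 0  ⇒  y_C1 = 12 or 76/3
2. given y_C1 < 44/3: keep 12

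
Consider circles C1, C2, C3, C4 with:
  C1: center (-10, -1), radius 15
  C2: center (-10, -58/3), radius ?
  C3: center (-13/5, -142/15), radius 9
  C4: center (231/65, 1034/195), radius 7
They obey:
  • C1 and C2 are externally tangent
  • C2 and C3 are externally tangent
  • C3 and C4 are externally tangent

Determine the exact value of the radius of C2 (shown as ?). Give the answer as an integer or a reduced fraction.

10/3

1. [ext C1·C2]  r_C2² + 30r_C2 − 1000/9 = 0  ⇒  r_C2 = 10/3 (r>0 drops 1)
2. [ext C2·C3]  r_C2² + 18r_C2 − 640/9 = 0  ⇒  r_C2 = 10/3 (r>0 drops 1)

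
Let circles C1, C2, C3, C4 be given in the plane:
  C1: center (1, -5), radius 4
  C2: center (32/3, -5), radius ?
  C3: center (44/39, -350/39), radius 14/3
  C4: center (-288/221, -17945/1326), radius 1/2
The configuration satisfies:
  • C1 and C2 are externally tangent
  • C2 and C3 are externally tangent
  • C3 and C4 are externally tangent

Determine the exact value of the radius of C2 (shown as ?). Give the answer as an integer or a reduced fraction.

17/3

1. [ext C1·C2]  r_C2² + 8r_C2 − 697/9 = 0  ⇒  r_C2 = 17/3 (r>0 drops 1)
2. [ext C2·C3]  r_C2² + (28/3)r_C2 − 85 = 0  ⇒  r_C2 = 17/3 (r>0 drops 1)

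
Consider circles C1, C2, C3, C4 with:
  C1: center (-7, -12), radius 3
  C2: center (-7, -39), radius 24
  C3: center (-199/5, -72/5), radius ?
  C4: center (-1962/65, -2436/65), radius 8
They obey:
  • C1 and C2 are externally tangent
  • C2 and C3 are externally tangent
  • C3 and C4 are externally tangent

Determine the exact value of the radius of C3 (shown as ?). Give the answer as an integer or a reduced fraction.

1. [ext C2·C3]  r_C3² + 48r_C3 − 1105 = 0  ⇒  r_C3 = 17 (r>0 drops 1)
2. [ext C3·C4]  r_C3² + 16r_C3 − 561 = 0  ⇒  r_C3 = 17 (r>0 drops 1)

17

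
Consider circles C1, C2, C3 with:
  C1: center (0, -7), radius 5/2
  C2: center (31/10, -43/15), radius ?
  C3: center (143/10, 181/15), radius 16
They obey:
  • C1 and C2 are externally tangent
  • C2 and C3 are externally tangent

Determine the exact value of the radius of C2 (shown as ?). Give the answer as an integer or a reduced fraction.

8/3

1. [ext C1·C2]  r_C2² + 5r_C2 − 184/9 = 0  ⇒  r_C2 = 8/3 (r>0 drops 1)
2. [ext C2·C3]  r_C2² + 32r_C2 − 832/9 = 0  ⇒  r_C2 = 8/3 (r>0 drops 1)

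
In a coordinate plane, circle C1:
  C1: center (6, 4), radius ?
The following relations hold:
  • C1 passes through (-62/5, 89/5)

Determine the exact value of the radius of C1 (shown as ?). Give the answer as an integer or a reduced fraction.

23

1. [C1∋P]  r_C1² − 529 = 0  ⇒  r_C1 = 23 (r>0 drops 1)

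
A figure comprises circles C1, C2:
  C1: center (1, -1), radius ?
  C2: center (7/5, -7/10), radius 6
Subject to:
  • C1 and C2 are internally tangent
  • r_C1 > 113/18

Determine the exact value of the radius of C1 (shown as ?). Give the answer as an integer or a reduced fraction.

1. [int C1,C2]  r_C1² − 12r_C1 + 143/4 = 0  ⇒  r_C1 = 11/2 or 13/2
2. given r_C1 > 113/18: keep 13/2

13/2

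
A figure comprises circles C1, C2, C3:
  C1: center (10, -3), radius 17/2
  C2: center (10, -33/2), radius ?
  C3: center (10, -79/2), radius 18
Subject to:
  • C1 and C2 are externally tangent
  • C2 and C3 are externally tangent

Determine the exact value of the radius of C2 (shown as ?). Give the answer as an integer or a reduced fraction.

1. [ext C1·C2]  r_C2² + 17r_C2 − 110 = 0  ⇒  r_C2 = 5 (r>0 drops 1)
2. [ext C2·C3]  r_C2² + 36r_C2 − 205 = 0  ⇒  r_C2 = 5 (r>0 drops 1)

5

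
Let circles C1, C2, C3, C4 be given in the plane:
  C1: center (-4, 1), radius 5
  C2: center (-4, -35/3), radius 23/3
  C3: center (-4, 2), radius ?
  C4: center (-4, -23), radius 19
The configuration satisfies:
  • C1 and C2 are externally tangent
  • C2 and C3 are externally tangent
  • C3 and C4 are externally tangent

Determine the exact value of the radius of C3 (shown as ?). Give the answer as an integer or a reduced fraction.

6

1. [ext C2·C3]  r_C3² + (46/3)r_C3 − 128 = 0  ⇒  r_C3 = 6 (r>0 drops 1)
2. [ext C3·C4]  r_C3² + 38r_C3 − 264 = 0  ⇒  r_C3 = 6 (r>0 drops 1)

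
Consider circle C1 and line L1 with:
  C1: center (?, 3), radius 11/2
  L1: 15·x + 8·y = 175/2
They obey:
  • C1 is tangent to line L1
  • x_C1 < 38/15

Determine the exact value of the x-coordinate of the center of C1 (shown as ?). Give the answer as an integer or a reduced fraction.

1. [C1‖L1]  x_C1² − (127/15)x_C1 − 314/15 = 0  ⇒  x_C1 = -2 or 157/15
2. given x_C1 < 38/15: keep -2

-2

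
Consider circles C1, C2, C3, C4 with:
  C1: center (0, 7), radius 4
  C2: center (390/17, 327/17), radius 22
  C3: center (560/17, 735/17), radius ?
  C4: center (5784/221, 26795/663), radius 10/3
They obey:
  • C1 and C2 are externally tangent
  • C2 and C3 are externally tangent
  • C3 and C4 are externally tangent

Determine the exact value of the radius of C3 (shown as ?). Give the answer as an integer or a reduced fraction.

4

1. [ext C2·C3]  r_C3² + 44r_C3 − 192 = 0  ⇒  r_C3 = 4 (r>0 drops 1)
2. [ext C3·C4]  r_C3² + (20/3)r_C3 − 128/3 = 0  ⇒  r_C3 = 4 (r>0 drops 1)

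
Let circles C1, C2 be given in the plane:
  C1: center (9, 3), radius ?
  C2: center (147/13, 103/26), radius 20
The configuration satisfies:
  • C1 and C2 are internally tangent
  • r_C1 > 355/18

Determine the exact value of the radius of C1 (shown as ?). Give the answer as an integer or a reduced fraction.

1. [int C1,C2]  r_C1² − 40r_C1 + 1575/4 = 0  ⇒  r_C1 = 35/2 or 45/2
2. given r_C1 > 355/18: keep 45/2

45/2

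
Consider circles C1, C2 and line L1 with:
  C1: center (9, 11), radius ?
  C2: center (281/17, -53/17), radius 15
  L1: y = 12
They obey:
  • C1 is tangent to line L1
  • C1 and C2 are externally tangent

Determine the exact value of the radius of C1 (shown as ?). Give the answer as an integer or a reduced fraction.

1

1. [C1‖L1]  r_C1² − 1 = 0  ⇒  r_C1 = 1 (r>0 drops 1)
2. [ext C1·C2]  r_C1² + 30r_C1 − 31 = 0  ⇒  r_C1 = 1 (r>0 drops 1)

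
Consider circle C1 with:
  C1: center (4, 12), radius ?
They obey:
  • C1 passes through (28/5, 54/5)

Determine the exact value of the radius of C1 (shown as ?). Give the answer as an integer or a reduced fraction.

2

1. [C1∋P]  r_C1² − 4 = 0  ⇒  r_C1 = 2 (r>0 drops 1)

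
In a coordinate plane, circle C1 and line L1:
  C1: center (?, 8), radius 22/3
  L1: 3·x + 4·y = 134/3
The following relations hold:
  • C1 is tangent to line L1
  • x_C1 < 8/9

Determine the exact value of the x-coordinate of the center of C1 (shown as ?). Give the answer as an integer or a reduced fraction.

-8

1. [C1‖L1]  x_C1² − (76/9)x_C1 − 1184/9 = 0  ⇒  x_C1 = -8 or 148/9
2. given x_C1 < 8/9: keep -8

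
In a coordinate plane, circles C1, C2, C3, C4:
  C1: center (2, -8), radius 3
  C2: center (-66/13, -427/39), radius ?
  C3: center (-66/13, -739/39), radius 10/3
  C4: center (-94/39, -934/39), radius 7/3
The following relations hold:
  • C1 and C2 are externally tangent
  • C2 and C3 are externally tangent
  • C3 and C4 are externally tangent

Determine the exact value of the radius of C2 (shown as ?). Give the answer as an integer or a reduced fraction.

1. [ext C1·C2]  r_C2² + 6r_C2 − 448/9 = 0  ⇒  r_C2 = 14/3 (r>0 drops 1)
2. [ext C2·C3]  r_C2² + (20/3)r_C2 − 476/9 = 0  ⇒  r_C2 = 14/3 (r>0 drops 1)

14/3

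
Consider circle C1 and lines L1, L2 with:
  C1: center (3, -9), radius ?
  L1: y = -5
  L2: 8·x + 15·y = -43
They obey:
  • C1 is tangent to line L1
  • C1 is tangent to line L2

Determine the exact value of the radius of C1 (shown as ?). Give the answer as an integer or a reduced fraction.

1. [C1‖L1]  r_C1² − 16 = 0  ⇒  r_C1 = 4 (r>0 drops 1)
2. [C1‖L2]  r_C1² − 16 = 0  ⇒  r_C1 = 4 (r>0 drops 1)

4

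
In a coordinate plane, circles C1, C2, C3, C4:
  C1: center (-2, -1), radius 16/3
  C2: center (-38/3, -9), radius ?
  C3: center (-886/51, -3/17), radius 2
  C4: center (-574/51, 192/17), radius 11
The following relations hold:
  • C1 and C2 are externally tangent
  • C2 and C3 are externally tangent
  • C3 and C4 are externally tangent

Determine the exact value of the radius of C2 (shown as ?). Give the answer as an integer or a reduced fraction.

8

1. [ext C1·C2]  r_C2² + (32/3)r_C2 − 448/3 = 0  ⇒  r_C2 = 8 (r>0 drops 1)
2. [ext C2·C3]  r_C2² + 4r_C2 − 96 = 0  ⇒  r_C2 = 8 (r>0 drops 1)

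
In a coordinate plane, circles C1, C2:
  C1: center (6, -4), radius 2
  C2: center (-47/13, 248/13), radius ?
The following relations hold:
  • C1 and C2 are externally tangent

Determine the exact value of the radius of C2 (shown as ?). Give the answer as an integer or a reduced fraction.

1. [ext C1·C2]  r_C2² + 4r_C2 − 621 = 0  ⇒  r_C2 = 23 (r>0 drops 1)

23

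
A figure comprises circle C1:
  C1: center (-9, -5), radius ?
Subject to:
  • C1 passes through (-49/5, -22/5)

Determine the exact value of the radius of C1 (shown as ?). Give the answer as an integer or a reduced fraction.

1

1. [C1∋P]  r_C1² − 1 = 0  ⇒  r_C1 = 1 (r>0 drops 1)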